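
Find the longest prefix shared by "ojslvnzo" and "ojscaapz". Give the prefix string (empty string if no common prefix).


String 1: 'ojslvnzo'
String 2: 'ojscaapz'
Compare position by position:
pos 0: 'o' vs 'o' match
pos 1: 'j' vs 'j' match
pos 2: 's' vs 's' match
pos 3: 'l' vs 'c' differ -> stop
Longest common prefix: "ojs" (length 3)


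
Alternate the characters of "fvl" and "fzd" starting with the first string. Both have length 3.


String 1: 'fvl'
String 2: 'fzd'
Operation: alternate characters
Pairs: 'f'+'f', 'v'+'z', 'l'+'d'
Result: ffvzld


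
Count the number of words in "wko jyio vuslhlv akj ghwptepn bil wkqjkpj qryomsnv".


Input string: 'wko jyio vuslhlv akj ghwptepn bil wkqjkpj qryomsnv'
Operation: split by spaces
Words found: 'wko', 'jyio', 'vuslhlv', 'akj', 'ghwptepn', 'bil', 'wkqjkpj', 'qryomsnv'
Word count: 8


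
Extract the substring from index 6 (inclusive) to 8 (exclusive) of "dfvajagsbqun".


Input string: 'dfvajagsbqun'
Operation: slice [6:8]
Extract characters: s[6]='g', s[7]='s'
Result: gs


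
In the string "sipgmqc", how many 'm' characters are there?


Input string: 'sipgmqc'
Target character: 'm'
Scan each position: s[4]='m'
Matches found at indices: 4
Total: 1


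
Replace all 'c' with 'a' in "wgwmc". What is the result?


Input string: 'wgwmc'
Operation: replace 'c' with 'a'
Positions of 'c': 4
After replacement: wgwma


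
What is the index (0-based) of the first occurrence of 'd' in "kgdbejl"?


Input string: 'kgdbejl'
Target: 'd'
Scanning left to right: s[0]='k', s[1]='g', s[2]='d'
First match at index: 2


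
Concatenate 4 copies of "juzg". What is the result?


Input string: 'juzg'
Operation: repeat 4 times
Concatenation: 'juzg' + 'juzg' + 'juzg' + 'juzg'
Result: juzgjuzgjuzgjuzg


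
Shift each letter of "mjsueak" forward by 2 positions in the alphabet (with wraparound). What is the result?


Input: 'mjsueak', shift = 2
Operation: for each letter, (position + 2) mod 26
Mapping: 'm'(12+2=14)->'o', 'j'(9+2=11)->'l', 's'(18+2=20)->'u', 'u'(20+2=22)->'w', 'e'(4+2=6)->'g', 'a'(0+2=2)->'c', 'k'(10+2=12)->'m'
Result: oluwgcm


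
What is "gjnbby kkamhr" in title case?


Input string: 'gjnbby kkamhr'
Operation: capitalize first letter of each word
Word transformations: 'gjnbby'->'Gjnbby', 'kkamhr'->'Kkamhr'
Result: Gjnbby Kkamhr


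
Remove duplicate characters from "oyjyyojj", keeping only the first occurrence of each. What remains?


Input: 'oyjyyojj'
Operation: keep first occurrence of each character
Scan: s[0]='o' new -> keep; s[1]='y' new -> keep; s[2]='j' new -> keep; s[3]='y' seen -> skip; s[4]='y' seen -> skip; s[5]='o' seen -> skip; s[6]='j' seen -> skip; s[7]='j' seen -> skip
Result: oyj


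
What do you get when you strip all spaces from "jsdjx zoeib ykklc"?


Input string: 'jsdjx zoeib ykklc'
Operation: remove all spaces
Words: 'jsdjx', 'zoeib', 'ykklc'
Join without spaces: jsdjxzoeibykklc


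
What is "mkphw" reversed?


Input string: 'mkphw'
Operation: reverse character order
Original order: 'm' -> 'k' -> 'p' -> 'h' -> 'w'
Reversed order: 'w' -> 'h' -> 'p' -> 'k' -> 'm'
Result: whpkm


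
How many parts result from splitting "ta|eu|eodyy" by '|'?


Input string: 'ta|eu|eodyy'
Delimiter: '|'
Split result: 'ta', 'eu', 'eodyy'
Number of parts: 3


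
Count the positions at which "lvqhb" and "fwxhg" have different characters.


String 1: 'lvqhb'
String 2: 'fwxhg'
Compare each position: pos 0: 'l'!='f', pos 1: 'v'!='w', pos 2: 'q'!='x', pos 3: 'h'=='h', pos 4: 'b'!='g'
Differing positions: 4
Hamming distance: 4


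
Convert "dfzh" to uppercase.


Input string: 'dfzh'
Operation: convert each letter to uppercase
Mapping: 'd'->'D', 'f'->'F', 'z'->'Z', 'h'->'H'
Result: DFZH


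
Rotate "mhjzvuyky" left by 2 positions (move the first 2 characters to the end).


Input: 'mhjzvuyky', shift = 2
Operation: split at index 2 and swap parts
Front part s[0:2] = 'mh'
Back part s[2:] = 'jzvuyky'
Rotated = back + front = 'jzvuyky' + 'mh'
Result: jzvuykymh


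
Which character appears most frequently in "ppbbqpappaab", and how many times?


Input: 'ppbbqpappaab'
Operation: tally each character
Counts: 'a':3, 'b':3, 'p':5, 'q':1
Maximum: 'p' appears 5 times


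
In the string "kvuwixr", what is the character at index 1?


Input string: 'kvuwixr'
Operation: get character at index 1
Index mapping: s[0]='k', s[1]='v'
Result: 'v'


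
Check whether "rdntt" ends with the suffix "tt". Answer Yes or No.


Input string: 'rdntt'
Suffix to check: 'tt'
Last 2 characters of input: 'tt'
Match: True
Result: Yes


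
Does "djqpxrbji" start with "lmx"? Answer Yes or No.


Input string: 'djqpxrbji'
Prefix to check: 'lmx'
First 3 characters of input: 'djq'
Match: False
Result: No


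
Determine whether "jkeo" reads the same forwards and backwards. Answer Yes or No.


Input string: 'jkeo'
Reversed: 'oekj'
Compare pairs: s[0]='j' vs s[3]='o' (mismatch), s[1]='k' vs s[2]='e' (mismatch)
Palindrome: No


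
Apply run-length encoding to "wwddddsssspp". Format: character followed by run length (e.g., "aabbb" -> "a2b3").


Input: 'wwddddsssspp'
Operation: identify consecutive runs
Runs: 'ww' -> w2, 'dddd' -> d4, 'ssss' -> s4, 'pp' -> p2
Encoded: w2d4s4p2


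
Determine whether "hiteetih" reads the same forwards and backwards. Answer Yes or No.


Input string: 'hiteetih'
Reversed: 'hiteetih'
Compare pairs: s[0]='h' vs s[7]='h' (match), s[1]='i' vs s[6]='i' (match), s[2]='t' vs s[5]='t' (match), s[3]='e' vs s[4]='e' (match)
Palindrome: Yes


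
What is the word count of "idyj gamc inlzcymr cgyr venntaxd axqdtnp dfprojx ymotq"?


Input string: 'idyj gamc inlzcymr cgyr venntaxd axqdtnp dfprojx ymotq'
Operation: split by spaces
Words found: 'idyj', 'gamc', 'inlzcymr', 'cgyr', 'venntaxd', 'axqdtnp', 'dfprojx', 'ymotq'
Word count: 8


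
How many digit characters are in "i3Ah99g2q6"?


Input string: 'i3Ah99g2q6'
Operation: count digit characters (0-9)
Scan: 'i', '3'(digit), 'A', 'h', '9'(digit), '9'(digit), 'g', '2'(digit), 'q', '6'(digit)
Digits found: 5
Result: 5


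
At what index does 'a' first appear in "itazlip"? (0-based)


Input string: 'itazlip'
Target: 'a'
Scanning left to right: s[0]='i', s[1]='t', s[2]='a'
First match at index: 2


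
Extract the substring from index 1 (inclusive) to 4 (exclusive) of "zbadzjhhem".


Input string: 'zbadzjhhem'
Operation: slice [1:4]
Extract characters: s[1]='b', s[2]='a', s[3]='d'
Result: bad


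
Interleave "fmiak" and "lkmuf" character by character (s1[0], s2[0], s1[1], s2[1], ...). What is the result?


String 1: 'fmiak'
String 2: 'lkmuf'
Operation: alternate characters
Pairs: 'f'+'l', 'm'+'k', 'i'+'m', 'a'+'u', 'k'+'f'
Result: flmkimaukf


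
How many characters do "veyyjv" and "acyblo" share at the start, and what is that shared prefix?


String 1: 'veyyjv'
String 2: 'acyblo'
Compare position by position:
pos 0: 'v' vs 'a' differ -> stop
Longest common prefix: "" (length 0)


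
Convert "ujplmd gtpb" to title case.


Input string: 'ujplmd gtpb'
Operation: capitalize first letter of each word
Word transformations: 'ujplmd'->'Ujplmd', 'gtpb'->'Gtpb'
Result: Ujplmd Gtpb


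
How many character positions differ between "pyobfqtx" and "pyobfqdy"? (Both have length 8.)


String 1: 'pyobfqtx'
String 2: 'pyobfqdy'
Compare each position: pos 0: 'p'=='p', pos 1: 'y'=='y', pos 2: 'o'=='o', pos 3: 'b'=='b', pos 4: 'f'=='f', pos 5: 'q'=='q', pos 6: 't'!='d', pos 7: 'x'!='y'
Differing positions: 2
Hamming distance: 2


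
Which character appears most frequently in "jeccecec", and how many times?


Input: 'jeccecec'
Operation: tally each character
Counts: 'c':4, 'e':3, 'j':1
Maximum: 'c' appears 4 times


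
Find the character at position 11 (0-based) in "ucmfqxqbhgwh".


Input string: 'ucmfqxqbhgwh'
Operation: get character at index 11
Index mapping: s[0]='u', s[1]='c', s[2]='m', s[3]='f', s[4]='q', s[5]='x', s[6]='q', s[7]='b', s[8]='h', s[9]='g', s[10]='w', s[11]='h'
Result: 'h'


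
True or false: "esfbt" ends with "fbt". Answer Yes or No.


Input string: 'esfbt'
Suffix to check: 'fbt'
Last 3 characters of input: 'fbt'
Match: True
Result: Yes


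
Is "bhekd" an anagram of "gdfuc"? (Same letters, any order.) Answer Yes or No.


String 1: 'gdfuc' -> sorted: 'cdfgu'
String 2: 'bhekd' -> sorted: 'bdehk'
Compare sorted forms: 'cdfgu' != 'bdehk'
Anagram: No


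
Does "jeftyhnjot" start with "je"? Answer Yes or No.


Input string: 'jeftyhnjot'
Prefix to check: 'je'
First 2 characters of input: 'je'
Match: True
Result: Yes


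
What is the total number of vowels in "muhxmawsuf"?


Input string: 'muhxmawsuf'
Operation: count vowels (a, e, i, o, u)
Scan: s[0]='m', s[1]='u' (vowel), s[2]='h', s[3]='x', s[4]='m', s[5]='a' (vowel), s[6]='w', s[7]='s', s[8]='u' (vowel), s[9]='f'
Vowels found: 3
Result: 3


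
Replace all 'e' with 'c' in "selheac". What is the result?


Input string: 'selheac'
Operation: replace 'e' with 'c'
Positions of 'e': 1, 4
After replacement: sclhcac


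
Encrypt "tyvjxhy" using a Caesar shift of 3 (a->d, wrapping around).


Input: 'tyvjxhy', shift = 3
Operation: for each letter, (position + 3) mod 26
Mapping: 't'(19+3=22)->'w', 'y'(24+3=27, 27 mod 26=1)->'b', 'v'(21+3=24)->'y', 'j'(9+3=12)->'m', 'x'(23+3=26, 26 mod 26=0)->'a', 'h'(7+3=10)->'k', 'y'(24+3=27, 27 mod 26=1)->'b'
Result: wbymakb


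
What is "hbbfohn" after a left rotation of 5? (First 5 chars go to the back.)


Input: 'hbbfohn', shift = 5
Operation: split at index 5 and swap parts
Front part s[0:5] = 'hbbfo'
Back part s[5:] = 'hn'
Rotated = back + front = 'hn' + 'hbbfo'
Result: hnhbbfo


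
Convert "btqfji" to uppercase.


Input string: 'btqfji'
Operation: convert each letter to uppercase
Mapping: 'b'->'B', 't'->'T', 'q'->'Q', 'f'->'F', 'j'->'J', 'i'->'I'
Result: BTQFJI


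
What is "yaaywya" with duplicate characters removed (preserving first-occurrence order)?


Input: 'yaaywya'
Operation: keep first occurrence of each character
Scan: s[0]='y' new -> keep; s[1]='a' new -> keep; s[2]='a' seen -> skip; s[3]='y' seen -> skip; s[4]='w' new -> keep; s[5]='y' seen -> skip; s[6]='a' seen -> skip
Result: yaw


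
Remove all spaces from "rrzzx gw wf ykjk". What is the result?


Input string: 'rrzzx gw wf ykjk'
Operation: remove all spaces
Words: 'rrzzx', 'gw', 'wf', 'ykjk'
Join without spaces: rrzzxgwwfykjk


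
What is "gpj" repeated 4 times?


Input string: 'gpj'
Operation: repeat 4 times
Concatenation: 'gpj' + 'gpj' + 'gpj' + 'gpj'
Result: gpjgpjgpjgpj


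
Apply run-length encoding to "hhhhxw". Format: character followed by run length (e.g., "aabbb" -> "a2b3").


Input: 'hhhhxw'
Operation: identify consecutive runs
Runs: 'hhhh' -> h4, 'x' -> x1, 'w' -> w1
Encoded: h4x1w1


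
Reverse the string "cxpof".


Input string: 'cxpof'
Operation: reverse character order
Original order: 'c' -> 'x' -> 'p' -> 'o' -> 'f'
Reversed order: 'f' -> 'o' -> 'p' -> 'x' -> 'c'
Result: fopxc


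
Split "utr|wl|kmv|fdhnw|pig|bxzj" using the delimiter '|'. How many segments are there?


Input string: 'utr|wl|kmv|fdhnw|pig|bxzj'
Delimiter: '|'
Split result: 'utr', 'wl', 'kmv', 'fdhnw', 'pig', 'bxzj'
Number of parts: 6


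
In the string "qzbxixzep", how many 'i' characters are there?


Input string: 'qzbxixzep'
Target character: 'i'
Scan each position: s[4]='i'
Matches found at indices: 4
Total: 1


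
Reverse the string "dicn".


Input string: 'dicn'
Operation: reverse character order
Original order: 'd' -> 'i' -> 'c' -> 'n'
Reversed order: 'n' -> 'c' -> 'i' -> 'd'
Result: ncid


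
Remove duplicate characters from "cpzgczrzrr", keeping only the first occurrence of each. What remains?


Input: 'cpzgczrzrr'
Operation: keep first occurrence of each character
Scan: s[0]='c' new -> keep; s[1]='p' new -> keep; s[2]='z' new -> keep; s[3]='g' new -> keep; s[4]='c' seen -> skip; s[5]='z' seen -> skip; s[6]='r' new -> keep; s[7]='z' seen -> skip; s[8]='r' seen -> skip; s[9]='r' seen -> skip
Result: cpzgr


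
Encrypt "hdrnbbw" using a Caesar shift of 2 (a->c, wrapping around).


Input: 'hdrnbbw', shift = 2
Operation: for each letter, (position + 2) mod 26
Mapping: 'h'(7+2=9)->'j', 'd'(3+2=5)->'f', 'r'(17+2=19)->'t', 'n'(13+2=15)->'p', 'b'(1+2=3)->'d', 'b'(1+2=3)->'d', 'w'(22+2=24)->'y'
Result: jftpddy


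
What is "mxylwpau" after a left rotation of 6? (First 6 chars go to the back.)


Input: 'mxylwpau', shift = 6
Operation: split at index 6 and swap parts
Front part s[0:6] = 'mxylwp'
Back part s[6:] = 'au'
Rotated = back + front = 'au' + 'mxylwp'
Result: aumxylwp


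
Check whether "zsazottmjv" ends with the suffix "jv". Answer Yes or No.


Input string: 'zsazottmjv'
Suffix to check: 'jv'
Last 2 characters of input: 'jv'
Match: True
Result: Yes


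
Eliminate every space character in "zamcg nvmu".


Input string: 'zamcg nvmu'
Operation: remove all spaces
Words: 'zamcg', 'nvmu'
Join without spaces: zamcgnvmu


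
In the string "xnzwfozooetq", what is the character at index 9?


Input string: 'xnzwfozooetq'
Operation: get character at index 9
Index mapping: s[0]='x', s[1]='n', s[2]='z', s[3]='w', s[4]='f', s[5]='o', s[6]='z', s[7]='o', s[8]='o', s[9]='e'
Result: 'e'


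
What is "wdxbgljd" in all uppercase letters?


Input string: 'wdxbgljd'
Operation: convert each letter to uppercase
Mapping: 'w'->'W', 'd'->'D', 'x'->'X', 'b'->'B', 'g'->'G', 'l'->'L', 'j'->'J', 'd'->'D'
Result: WDXBGLJD


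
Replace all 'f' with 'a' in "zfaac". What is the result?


Input string: 'zfaac'
Operation: replace 'f' with 'a'
Positions of 'f': 1
After replacement: zaaac


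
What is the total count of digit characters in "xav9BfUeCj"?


Input string: 'xav9BfUeCj'
Operation: count digit characters (0-9)
Scan: 'x', 'a', 'v', '9'(digit), 'B', 'f', 'U', 'e', 'C', 'j'
Digits found: 1
Result: 1


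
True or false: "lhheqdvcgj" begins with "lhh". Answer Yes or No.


Input string: 'lhheqdvcgj'
Prefix to check: 'lhh'
First 3 characters of input: 'lhh'
Match: True
Result: Yes


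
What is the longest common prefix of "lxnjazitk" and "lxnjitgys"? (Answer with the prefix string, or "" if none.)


String 1: 'lxnjazitk'
String 2: 'lxnjitgys'
Compare position by position:
pos 0: 'l' vs 'l' match
pos 1: 'x' vs 'x' match
pos 2: 'n' vs 'n' match
pos 3: 'j' vs 'j' match
pos 4: 'a' vs 'i' differ -> stop
Longest common prefix: "lxnj" (length 4)


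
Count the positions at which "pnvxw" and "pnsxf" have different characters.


String 1: 'pnvxw'
String 2: 'pnsxf'
Compare each position: pos 0: 'p'=='p', pos 1: 'n'=='n', pos 2: 'v'!='s', pos 3: 'x'=='x', pos 4: 'w'!='f'
Differing positions: 2
Hamming distance: 2


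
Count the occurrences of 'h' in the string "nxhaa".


Input string: 'nxhaa'
Target character: 'h'
Scan each position: s[2]='h'
Matches found at indices: 2
Total: 1


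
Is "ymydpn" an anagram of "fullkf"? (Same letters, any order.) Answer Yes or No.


String 1: 'fullkf' -> sorted: 'ffkllu'
String 2: 'ymydpn' -> sorted: 'dmnpyy'
Compare sorted forms: 'ffkllu' != 'dmnpyy'
Anagram: No


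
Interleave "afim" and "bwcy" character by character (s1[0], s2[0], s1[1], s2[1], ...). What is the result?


String 1: 'afim'
String 2: 'bwcy'
Operation: alternate characters
Pairs: 'a'+'b', 'f'+'w', 'i'+'c', 'm'+'y'
Result: abfwicmy


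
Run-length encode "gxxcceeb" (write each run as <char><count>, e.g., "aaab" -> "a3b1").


Input: 'gxxcceeb'
Operation: identify consecutive runs
Runs: 'g' -> g1, 'xx' -> x2, 'cc' -> c2, 'ee' -> e2, 'b' -> b1
Encoded: g1x2c2e2b1


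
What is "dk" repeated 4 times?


Input string: 'dk'
Operation: repeat 4 times
Concatenation: 'dk' + 'dk' + 'dk' + 'dk'
Result: dkdkdkdk


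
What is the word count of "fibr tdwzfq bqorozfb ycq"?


Input string: 'fibr tdwzfq bqorozfb ycq'
Operation: split by spaces
Words found: 'fibr', 'tdwzfq', 'bqorozfb', 'ycq'
Word count: 4


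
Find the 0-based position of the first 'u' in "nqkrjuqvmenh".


Input string: 'nqkrjuqvmenh'
Target: 'u'
Scanning left to right: s[0]='n', s[1]='q', s[2]='k', s[3]='r', s[4]='j', s[5]='u'
First match at index: 5


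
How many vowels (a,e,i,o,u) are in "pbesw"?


Input string: 'pbesw'
Operation: count vowels (a, e, i, o, u)
Scan: s[0]='p', s[1]='b', s[2]='e' (vowel), s[3]='s', s[4]='w'
Vowels found: 1
Result: 1


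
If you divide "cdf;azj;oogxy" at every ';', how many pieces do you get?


Input string: 'cdf;azj;oogxy'
Delimiter: ';'
Split result: 'cdf', 'azj', 'oogxy'
Number of parts: 3


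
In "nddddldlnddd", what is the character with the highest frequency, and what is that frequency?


Input: 'nddddldlnddd'
Operation: tally each character
Counts: 'd':8, 'l':2, 'n':2
Maximum: 'd' appears 8 times


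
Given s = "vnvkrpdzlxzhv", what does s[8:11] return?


Input string: 'vnvkrpdzlxzhv'
Operation: slice [8:11]
Extract characters: s[8]='l', s[9]='x', s[10]='z'
Result: lxz


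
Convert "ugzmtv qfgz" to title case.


Input string: 'ugzmtv qfgz'
Operation: capitalize first letter of each word
Word transformations: 'ugzmtv'->'Ugzmtv', 'qfgz'->'Qfgz'
Result: Ugzmtv Qfgz


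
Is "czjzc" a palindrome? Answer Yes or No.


Input string: 'czjzc'
Reversed: 'czjzc'
Compare pairs: s[0]='c' vs s[4]='c' (match), s[1]='z' vs s[3]='z' (match)
Palindrome: Yes


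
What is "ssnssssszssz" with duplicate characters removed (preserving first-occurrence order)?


Input: 'ssnssssszssz'
Operation: keep first occurrence of each character
Scan: s[0]='s' new -> keep; s[1]='s' seen -> skip; s[2]='n' new -> keep; s[3]='s' seen -> skip; s[4]='s' seen -> skip; s[5]='s' seen -> skip; s[6]='s' seen -> skip; s[7]='s' seen -> skip; s[8]='z' new -> keep; s[9]='s' seen -> skip; s[10]='s' seen -> skip; s[11]='z' seen -> skip
Result: snz


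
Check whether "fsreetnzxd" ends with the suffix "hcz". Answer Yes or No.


Input string: 'fsreetnzxd'
Suffix to check: 'hcz'
Last 3 characters of input: 'zxd'
Match: False
Result: No


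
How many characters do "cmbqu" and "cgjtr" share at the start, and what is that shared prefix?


String 1: 'cmbqu'
String 2: 'cgjtr'
Compare position by position:
pos 0: 'c' vs 'c' match
pos 1: 'm' vs 'g' differ -> stop
Longest common prefix: "c" (length 1)


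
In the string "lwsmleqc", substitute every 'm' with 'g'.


Input string: 'lwsmleqc'
Operation: replace 'm' with 'g'
Positions of 'm': 3
After replacement: lwsgleqc


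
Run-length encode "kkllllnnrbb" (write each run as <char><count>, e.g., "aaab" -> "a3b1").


Input: 'kkllllnnrbb'
Operation: identify consecutive runs
Runs: 'kk' -> k2, 'llll' -> l4, 'nn' -> n2, 'r' -> r1, 'bb' -> b2
Encoded: k2l4n2r1b2


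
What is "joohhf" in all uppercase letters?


Input string: 'joohhf'
Operation: convert each letter to uppercase
Mapping: 'j'->'J', 'o'->'O', 'o'->'O', 'h'->'H', 'h'->'H', 'f'->'F'
Result: JOOHHF


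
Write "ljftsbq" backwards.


Input string: 'ljftsbq'
Operation: reverse character order
Original order: 'l' -> 'j' -> 'f' -> 't' -> 's' -> 'b' -> 'q'
Reversed order: 'q' -> 'b' -> 's' -> 't' -> 'f' -> 'j' -> 'l'
Result: qbstfjl


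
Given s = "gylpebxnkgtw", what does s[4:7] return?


Input string: 'gylpebxnkgtw'
Operation: slice [4:7]
Extract characters: s[4]='e', s[5]='b', s[6]='x'
Result: ebx


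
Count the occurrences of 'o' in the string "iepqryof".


Input string: 'iepqryof'
Target character: 'o'
Scan each position: s[6]='o'
Matches found at indices: 6
Total: 1


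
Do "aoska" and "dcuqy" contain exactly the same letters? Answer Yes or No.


String 1: 'aoska' -> sorted: 'aakos'
String 2: 'dcuqy' -> sorted: 'cdquy'
Compare sorted forms: 'aakos' != 'cdquy'
Anagram: No


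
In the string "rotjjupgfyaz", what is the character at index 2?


Input string: 'rotjjupgfyaz'
Operation: get character at index 2
Index mapping: s[0]='r', s[1]='o', s[2]='t'
Result: 't'


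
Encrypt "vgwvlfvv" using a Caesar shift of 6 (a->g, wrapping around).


Input: 'vgwvlfvv', shift = 6
Operation: for each letter, (position + 6) mod 26
Mapping: 'v'(21+6=27, 27 mod 26=1)->'b', 'g'(6+6=12)->'m', 'w'(22+6=28, 28 mod 26=2)->'c', 'v'(21+6=27, 27 mod 26=1)->'b', 'l'(11+6=17)->'r', 'f'(5+6=11)->'l', 'v'(21+6=27, 27 mod 26=1)->'b', 'v'(21+6=27, 27 mod 26=1)->'b'
Result: bmcbrlbb


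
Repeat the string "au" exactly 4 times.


Input string: 'au'
Operation: repeat 4 times
Concatenation: 'au' + 'au' + 'au' + 'au'
Result: auauauau


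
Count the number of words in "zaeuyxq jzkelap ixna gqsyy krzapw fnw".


Input string: 'zaeuyxq jzkelap ixna gqsyy krzapw fnw'
Operation: split by spaces
Words found: 'zaeuyxq', 'jzkelap', 'ixna', 'gqsyy', 'krzapw', 'fnw'
Word count: 6


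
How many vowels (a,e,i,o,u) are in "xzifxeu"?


Input string: 'xzifxeu'
Operation: count vowels (a, e, i, o, u)
Scan: s[0]='x', s[1]='z', s[2]='i' (vowel), s[3]='f', s[4]='x', s[5]='e' (vowel), s[6]='u' (vowel)
Vowels found: 3
Result: 3


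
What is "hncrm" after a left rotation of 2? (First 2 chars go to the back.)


Input: 'hncrm', shift = 2
Operation: split at index 2 and swap parts
Front part s[0:2] = 'hn'
Back part s[2:] = 'crm'
Rotated = back + front = 'crm' + 'hn'
Result: crmhn


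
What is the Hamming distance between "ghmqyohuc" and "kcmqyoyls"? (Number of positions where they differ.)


String 1: 'ghmqyohuc'
String 2: 'kcmqyoyls'
Compare each position: pos 0: 'g'!='k', pos 1: 'h'!='c', pos 2: 'm'=='m', pos 3: 'q'=='q', pos 4: 'y'=='y', pos 5: 'o'=='o', pos 6: 'h'!='y', pos 7: 'u'!='l', pos 8: 'c'!='s'
Differing positions: 5
Hamming distance: 5


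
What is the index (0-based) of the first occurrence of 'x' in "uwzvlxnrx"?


Input string: 'uwzvlxnrx'
Target: 'x'
Scanning left to right: s[0]='u', s[1]='w', s[2]='z', s[3]='v', s[4]='l', s[5]='x'
First match at index: 5


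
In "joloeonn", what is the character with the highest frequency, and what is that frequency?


Input: 'joloeonn'
Operation: tally each character
Counts: 'e':1, 'j':1, 'l':1, 'n':2, 'o':3
Maximum: 'o' appears 3 times


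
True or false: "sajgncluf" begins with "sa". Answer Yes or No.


Input string: 'sajgncluf'
Prefix to check: 'sa'
First 2 characters of input: 'sa'
Match: True
Result: Yes


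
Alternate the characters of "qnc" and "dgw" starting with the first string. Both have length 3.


String 1: 'qnc'
String 2: 'dgw'
Operation: alternate characters
Pairs: 'q'+'d', 'n'+'g', 'c'+'w'
Result: qdngcw


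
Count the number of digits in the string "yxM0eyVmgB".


Input string: 'yxM0eyVmgB'
Operation: count digit characters (0-9)
Scan: 'y', 'x', 'M', '0'(digit), 'e', 'y', 'V', 'm', 'g', 'B'
Digits found: 1
Result: 1


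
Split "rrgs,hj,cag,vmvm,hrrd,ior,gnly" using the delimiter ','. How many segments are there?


Input string: 'rrgs,hj,cag,vmvm,hrrd,ior,gnly'
Delimiter: ','
Split result: 'rrgs', 'hj', 'cag', 'vmvm', 'hrrd', 'ior', 'gnly'
Number of parts: 7


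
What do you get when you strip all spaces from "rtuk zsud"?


Input string: 'rtuk zsud'
Operation: remove all spaces
Words: 'rtuk', 'zsud'
Join without spaces: rtukzsud


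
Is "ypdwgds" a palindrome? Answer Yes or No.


Input string: 'ypdwgds'
Reversed: 'sdgwdpy'
Compare pairs: s[0]='y' vs s[6]='s' (mismatch), s[1]='p' vs s[5]='d' (mismatch), s[2]='d' vs s[4]='g' (mismatch)
Palindrome: No


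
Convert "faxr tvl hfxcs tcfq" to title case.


Input string: 'faxr tvl hfxcs tcfq'
Operation: capitalize first letter of each word
Word transformations: 'faxr'->'Faxr', 'tvl'->'Tvl', 'hfxcs'->'Hfxcs', 'tcfq'->'Tcfq'
Result: Faxr Tvl Hfxcs Tcfq


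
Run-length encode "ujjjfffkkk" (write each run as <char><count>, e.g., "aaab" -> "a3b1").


Input: 'ujjjfffkkk'
Operation: identify consecutive runs
Runs: 'u' -> u1, 'jjj' -> j3, 'fff' -> f3, 'kkk' -> k3
Encoded: u1j3f3k3


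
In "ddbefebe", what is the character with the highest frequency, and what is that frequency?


Input: 'ddbefebe'
Operation: tally each character
Counts: 'b':2, 'd':2, 'e':3, 'f':1
Maximum: 'e' appears 3 times


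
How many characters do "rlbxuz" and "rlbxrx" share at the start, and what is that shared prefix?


String 1: 'rlbxuz'
String 2: 'rlbxrx'
Compare position by position:
pos 0: 'r' vs 'r' match
pos 1: 'l' vs 'l' match
pos 2: 'b' vs 'b' match
pos 3: 'x' vs 'x' match
pos 4: 'u' vs 'r' differ -> stop
Longest common prefix: "rlbx" (length 4)


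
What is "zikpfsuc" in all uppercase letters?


Input string: 'zikpfsuc'
Operation: convert each letter to uppercase
Mapping: 'z'->'Z', 'i'->'I', 'k'->'K', 'p'->'P', 'f'->'F', 's'->'S', 'u'->'U', 'c'->'C'
Result: ZIKPFSUC


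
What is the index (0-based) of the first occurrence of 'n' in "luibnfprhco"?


Input string: 'luibnfprhco'
Target: 'n'
Scanning left to right: s[0]='l', s[1]='u', s[2]='i', s[3]='b', s[4]='n'
First match at index: 4


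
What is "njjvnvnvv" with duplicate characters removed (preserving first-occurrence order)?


Input: 'njjvnvnvv'
Operation: keep first occurrence of each character
Scan: s[0]='n' new -> keep; s[1]='j' new -> keep; s[2]='j' seen -> skip; s[3]='v' new -> keep; s[4]='n' seen -> skip; s[5]='v' seen -> skip; s[6]='n' seen -> skip; s[7]='v' seen -> skip; s[8]='v' seen -> skip
Result: njv


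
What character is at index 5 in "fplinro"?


Input string: 'fplinro'
Operation: get character at index 5
Index mapping: s[0]='f', s[1]='p', s[2]='l', s[3]='i', s[4]='n', s[5]='r'
Result: 'r'


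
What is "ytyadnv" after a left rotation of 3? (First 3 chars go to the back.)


Input: 'ytyadnv', shift = 3
Operation: split at index 3 and swap parts
Front part s[0:3] = 'yty'
Back part s[3:] = 'adnv'
Rotated = back + front = 'adnv' + 'yty'
Result: adnvyty


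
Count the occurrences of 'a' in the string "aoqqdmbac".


Input string: 'aoqqdmbac'
Target character: 'a'
Scan each position: s[0]='a', s[7]='a'
Matches found at indices: 0, 7
Total: 2


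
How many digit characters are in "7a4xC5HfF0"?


Input string: '7a4xC5HfF0'
Operation: count digit characters (0-9)
Scan: '7'(digit), 'a', '4'(digit), 'x', 'C', '5'(digit), 'H', 'f', 'F', '0'(digit)
Digits found: 4
Result: 4


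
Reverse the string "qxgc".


Input string: 'qxgc'
Operation: reverse character order
Original order: 'q' -> 'x' -> 'g' -> 'c'
Reversed order: 'c' -> 'g' -> 'x' -> 'q'
Result: cgxq


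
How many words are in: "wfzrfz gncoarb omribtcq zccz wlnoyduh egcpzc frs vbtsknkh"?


Input string: 'wfzrfz gncoarb omribtcq zccz wlnoyduh egcpzc frs vbtsknkh'
Operation: split by spaces
Words found: 'wfzrfz', 'gncoarb', 'omribtcq', 'zccz', 'wlnoyduh', 'egcpzc', 'frs', 'vbtsknkh'
Word count: 8


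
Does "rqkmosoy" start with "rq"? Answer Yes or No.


Input string: 'rqkmosoy'
Prefix to check: 'rq'
First 2 characters of input: 'rq'
Match: True
Result: Yes


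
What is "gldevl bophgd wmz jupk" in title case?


Input string: 'gldevl bophgd wmz jupk'
Operation: capitalize first letter of each word
Word transformations: 'gldevl'->'Gldevl', 'bophgd'->'Bophgd', 'wmz'->'Wmz', 'jupk'->'Jupk'
Result: Gldevl Bophgd Wmz Jupk


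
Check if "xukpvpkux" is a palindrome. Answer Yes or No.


Input string: 'xukpvpkux'
Reversed: 'xukpvpkux'
Compare pairs: s[0]='x' vs s[8]='x' (match), s[1]='u' vs s[7]='u' (match), s[2]='k' vs s[6]='k' (match), s[3]='p' vs s[5]='p' (match)
Palindrome: Yes


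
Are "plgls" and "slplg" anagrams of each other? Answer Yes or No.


String 1: 'plgls' -> sorted: 'gllps'
String 2: 'slplg' -> sorted: 'gllps'
Compare sorted forms: 'gllps' == 'gllps'
Anagram: Yes


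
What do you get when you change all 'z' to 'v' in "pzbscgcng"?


Input string: 'pzbscgcng'
Operation: replace 'z' with 'v'
Positions of 'z': 1
After replacement: pvbscgcng


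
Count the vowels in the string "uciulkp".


Input string: 'uciulkp'
Operation: count vowels (a, e, i, o, u)
Scan: s[0]='u' (vowel), s[1]='c', s[2]='i' (vowel), s[3]='u' (vowel), s[4]='l', s[5]='k', s[6]='p'
Vowels found: 3
Result: 3


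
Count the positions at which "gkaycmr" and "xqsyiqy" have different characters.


String 1: 'gkaycmr'
String 2: 'xqsyiqy'
Compare each position: pos 0: 'g'!='x', pos 1: 'k'!='q', pos 2: 'a'!='s', pos 3: 'y'=='y', pos 4: 'c'!='i', pos 5: 'm'!='q', pos 6: 'r'!='y'
Differing positions: 6
Hamming distance: 6


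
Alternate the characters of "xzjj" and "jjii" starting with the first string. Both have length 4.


String 1: 'xzjj'
String 2: 'jjii'
Operation: alternate characters
Pairs: 'x'+'j', 'z'+'j', 'j'+'i', 'j'+'i'
Result: xjzjjiji


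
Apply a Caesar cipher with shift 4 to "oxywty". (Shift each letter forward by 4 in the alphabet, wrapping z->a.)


Input: 'oxywty', shift = 4
Operation: for each letter, (position + 4) mod 26
Mapping: 'o'(14+4=18)->'s', 'x'(23+4=27, 27 mod 26=1)->'b', 'y'(24+4=28, 28 mod 26=2)->'c', 'w'(22+4=26, 26 mod 26=0)->'a', 't'(19+4=23)->'x', 'y'(24+4=28, 28 mod 26=2)->'c'
Result: sbcaxc


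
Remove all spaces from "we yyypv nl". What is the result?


Input string: 'we yyypv nl'
Operation: remove all spaces
Words: 'we', 'yyypv', 'nl'
Join without spaces: weyyypvnl


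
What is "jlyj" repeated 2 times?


Input string: 'jlyj'
Operation: repeat 2 times
Concatenation: 'jlyj' + 'jlyj'
Result: jlyjjlyj


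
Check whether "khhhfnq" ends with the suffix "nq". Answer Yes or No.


Input string: 'khhhfnq'
Suffix to check: 'nq'
Last 2 characters of input: 'nq'
Match: True
Result: Yes


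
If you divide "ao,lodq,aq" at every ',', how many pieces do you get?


Input string: 'ao,lodq,aq'
Delimiter: ','
Split result: 'ao', 'lodq', 'aq'
Number of parts: 3


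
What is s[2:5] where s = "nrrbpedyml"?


Input string: 'nrrbpedyml'
Operation: slice [2:5]
Extract characters: s[2]='r', s[3]='b', s[4]='p'
Result: rbp


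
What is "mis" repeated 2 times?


Input string: 'mis'
Operation: repeat 2 times
Concatenation: 'mis' + 'mis'
Result: mismis


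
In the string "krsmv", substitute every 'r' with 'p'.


Input string: 'krsmv'
Operation: replace 'r' with 'p'
Positions of 'r': 1
After replacement: kpsmv


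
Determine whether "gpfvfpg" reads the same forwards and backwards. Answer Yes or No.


Input string: 'gpfvfpg'
Reversed: 'gpfvfpg'
Compare pairs: s[0]='g' vs s[6]='g' (match), s[1]='p' vs s[5]='p' (match), s[2]='f' vs s[4]='f' (match)
Palindrome: Yes


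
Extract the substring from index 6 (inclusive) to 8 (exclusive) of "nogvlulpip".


Input string: 'nogvlulpip'
Operation: slice [6:8]
Extract characters: s[6]='l', s[7]='p'
Result: lp


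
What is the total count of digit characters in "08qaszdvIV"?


Input string: '08qaszdvIV'
Operation: count digit characters (0-9)
Scan: '0'(digit), '8'(digit), 'q', 'a', 's', 'z', 'd', 'v', 'I', 'V'
Digits found: 2
Result: 2


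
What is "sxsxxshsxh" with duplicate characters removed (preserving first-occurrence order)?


Input: 'sxsxxshsxh'
Operation: keep first occurrence of each character
Scan: s[0]='s' new -> keep; s[1]='x' new -> keep; s[2]='s' seen -> skip; s[3]='x' seen -> skip; s[4]='x' seen -> skip; s[5]='s' seen -> skip; s[6]='h' new -> keep; s[7]='s' seen -> skip; s[8]='x' seen -> skip; s[9]='h' seen -> skip
Result: sxh


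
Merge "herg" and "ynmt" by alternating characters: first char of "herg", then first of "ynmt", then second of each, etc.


String 1: 'herg'
String 2: 'ynmt'
Operation: alternate characters
Pairs: 'h'+'y', 'e'+'n', 'r'+'m', 'g'+'t'
Result: hyenrmgt


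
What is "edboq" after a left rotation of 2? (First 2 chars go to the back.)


Input: 'edboq', shift = 2
Operation: split at index 2 and swap parts
Front part s[0:2] = 'ed'
Back part s[2:] = 'boq'
Rotated = back + front = 'boq' + 'ed'
Result: boqed


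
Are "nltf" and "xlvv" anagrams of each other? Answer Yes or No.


String 1: 'nltf' -> sorted: 'flnt'
String 2: 'xlvv' -> sorted: 'lvvx'
Compare sorted forms: 'flnt' != 'lvvx'
Anagram: No


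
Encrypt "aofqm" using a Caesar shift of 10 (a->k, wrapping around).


Input: 'aofqm', shift = 10
Operation: for each letter, (position + 10) mod 26
Mapping: 'a'(0+10=10)->'k', 'o'(14+10=24)->'y', 'f'(5+10=15)->'p', 'q'(16+10=26, 26 mod 26=0)->'a', 'm'(12+10=22)->'w'
Result: kypaw


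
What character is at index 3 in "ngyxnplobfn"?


Input string: 'ngyxnplobfn'
Operation: get character at index 3
Index mapping: s[0]='n', s[1]='g', s[2]='y', s[3]='x'
Result: 'x'


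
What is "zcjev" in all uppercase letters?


Input string: 'zcjev'
Operation: convert each letter to uppercase
Mapping: 'z'->'Z', 'c'->'C', 'j'->'J', 'e'->'E', 'v'->'V'
Result: ZCJEV


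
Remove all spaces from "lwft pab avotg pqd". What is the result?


Input string: 'lwft pab avotg pqd'
Operation: remove all spaces
Words: 'lwft', 'pab', 'avotg', 'pqd'
Join without spaces: lwftpabavotgpqd


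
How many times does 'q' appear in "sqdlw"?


Input string: 'sqdlw'
Target character: 'q'
Scan each position: s[1]='q'
Matches found at indices: 1
Total: 1


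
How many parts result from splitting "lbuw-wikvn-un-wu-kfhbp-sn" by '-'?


Input string: 'lbuw-wikvn-un-wu-kfhbp-sn'
Delimiter: '-'
Split result: 'lbuw', 'wikvn', 'un', 'wu', 'kfhbp', 'sn'
Number of parts: 6


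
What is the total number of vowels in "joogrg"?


Input string: 'joogrg'
Operation: count vowels (a, e, i, o, u)
Scan: s[0]='j', s[1]='o' (vowel), s[2]='o' (vowel), s[3]='g', s[4]='r', s[5]='g'
Vowels found: 2
Result: 2


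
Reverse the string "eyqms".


Input string: 'eyqms'
Operation: reverse character order
Original order: 'e' -> 'y' -> 'q' -> 'm' -> 's'
Reversed order: 's' -> 'm' -> 'q' -> 'y' -> 'e'
Result: smqye


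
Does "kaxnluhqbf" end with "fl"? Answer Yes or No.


Input string: 'kaxnluhqbf'
Suffix to check: 'fl'
Last 2 characters of input: 'bf'
Match: False
Result: No


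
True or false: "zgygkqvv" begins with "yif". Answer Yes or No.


Input string: 'zgygkqvv'
Prefix to check: 'yif'
First 3 characters of input: 'zgy'
Match: False
Result: No


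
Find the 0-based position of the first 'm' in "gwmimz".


Input string: 'gwmimz'
Target: 'm'
Scanning left to right: s[0]='g', s[1]='w', s[2]='m'
First match at index: 2


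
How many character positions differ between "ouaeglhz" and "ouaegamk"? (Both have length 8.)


String 1: 'ouaeglhz'
String 2: 'ouaegamk'
Compare each position: pos 0: 'o'=='o', pos 1: 'u'=='u', pos 2: 'a'=='a', pos 3: 'e'=='e', pos 4: 'g'=='g', pos 5: 'l'!='a', pos 6: 'h'!='m', pos 7: 'z'!='k'
Differing positions: 3
Hamming distance: 3


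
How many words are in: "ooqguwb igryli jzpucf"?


Input string: 'ooqguwb igryli jzpucf'
Operation: split by spaces
Words found: 'ooqguwb', 'igryli', 'jzpucf'
Word count: 3


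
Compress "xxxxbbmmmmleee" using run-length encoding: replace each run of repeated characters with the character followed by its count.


Input: 'xxxxbbmmmmleee'
Operation: identify consecutive runs
Runs: 'xxxx' -> x4, 'bb' -> b2, 'mmmm' -> m4, 'l' -> l1, 'eee' -> e3
Encoded: x4b2m4l1e3


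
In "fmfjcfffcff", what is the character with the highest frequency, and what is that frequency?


Input: 'fmfjcfffcff'
Operation: tally each character
Counts: 'c':2, 'f':7, 'j':1, 'm':1
Maximum: 'f' appears 7 times


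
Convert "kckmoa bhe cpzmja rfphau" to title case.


Input string: 'kckmoa bhe cpzmja rfphau'
Operation: capitalize first letter of each word
Word transformations: 'kckmoa'->'Kckmoa', 'bhe'->'Bhe', 'cpzmja'->'Cpzmja', 'rfphau'->'Rfphau'
Result: Kckmoa Bhe Cpzmja Rfphau


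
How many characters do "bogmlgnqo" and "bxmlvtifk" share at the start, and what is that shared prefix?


String 1: 'bogmlgnqo'
String 2: 'bxmlvtifk'
Compare position by position:
pos 0: 'b' vs 'b' match
pos 1: 'o' vs 'x' differ -> stop
Longest common prefix: "b" (length 1)


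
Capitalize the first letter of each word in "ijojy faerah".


Input string: 'ijojy faerah'
Operation: capitalize first letter of each word
Word transformations: 'ijojy'->'Ijojy', 'faerah'->'Faerah'
Result: Ijojy Faerah


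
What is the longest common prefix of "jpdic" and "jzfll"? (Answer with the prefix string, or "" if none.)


String 1: 'jpdic'
String 2: 'jzfll'
Compare position by position:
pos 0: 'j' vs 'j' match
pos 1: 'p' vs 'z' differ -> stop
Longest common prefix: "j" (length 1)


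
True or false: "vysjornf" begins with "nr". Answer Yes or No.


Input string: 'vysjornf'
Prefix to check: 'nr'
First 2 characters of input: 'vy'
Match: False
Result: No


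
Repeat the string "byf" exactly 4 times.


Input string: 'byf'
Operation: repeat 4 times
Concatenation: 'byf' + 'byf' + 'byf' + 'byf'
Result: byfbyfbyfbyf


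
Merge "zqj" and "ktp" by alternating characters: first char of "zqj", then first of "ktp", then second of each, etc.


String 1: 'zqj'
String 2: 'ktp'
Operation: alternate characters
Pairs: 'z'+'k', 'q'+'t', 'j'+'p'
Result: zkqtjp


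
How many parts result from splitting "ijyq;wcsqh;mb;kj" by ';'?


Input string: 'ijyq;wcsqh;mb;kj'
Delimiter: ';'
Split result: 'ijyq', 'wcsqh', 'mb', 'kj'
Number of parts: 4


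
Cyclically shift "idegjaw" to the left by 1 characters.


Input: 'idegjaw', shift = 1
Operation: split at index 1 and swap parts
Front part s[0:1] = 'i'
Back part s[1:] = 'degjaw'
Rotated = back + front = 'degjaw' + 'i'
Result: degjawi


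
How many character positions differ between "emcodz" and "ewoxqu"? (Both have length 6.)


String 1: 'emcodz'
String 2: 'ewoxqu'
Compare each position: pos 0: 'e'=='e', pos 1: 'm'!='w', pos 2: 'c'!='o', pos 3: 'o'!='x', pos 4: 'd'!='q', pos 5: 'z'!='u'
Differing positions: 5
Hamming distance: 5


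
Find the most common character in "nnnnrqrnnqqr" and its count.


Input: 'nnnnrqrnnqqr'
Operation: tally each character
Counts: 'n':6, 'q':3, 'r':3
Maximum: 'n' appears 6 times


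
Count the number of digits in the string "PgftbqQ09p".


Input string: 'PgftbqQ09p'
Operation: count digit characters (0-9)
Scan: 'P', 'g', 'f', 't', 'b', 'q', 'Q', '0'(digit), '9'(digit), 'p'
Digits found: 2
Result: 2


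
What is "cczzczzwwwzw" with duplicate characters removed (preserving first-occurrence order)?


Input: 'cczzczzwwwzw'
Operation: keep first occurrence of each character
Scan: s[0]='c' new -> keep; s[1]='c' seen -> skip; s[2]='z' new -> keep; s[3]='z' seen -> skip; s[4]='c' seen -> skip; s[5]='z' seen -> skip; s[6]='z' seen -> skip; s[7]='w' new -> keep; s[8]='w' seen -> skip; s[9]='w' seen -> skip; s[10]='z' seen -> skip; s[11]='w' seen -> skip
Result: czw


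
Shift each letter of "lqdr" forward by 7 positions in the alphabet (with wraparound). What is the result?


Input: 'lqdr', shift = 7
Operation: for each letter, (position + 7) mod 26
Mapping: 'l'(11+7=18)->'s', 'q'(16+7=23)->'x', 'd'(3+7=10)->'k', 'r'(17+7=24)->'y'
Result: sxky


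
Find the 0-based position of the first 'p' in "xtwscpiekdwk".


Input string: 'xtwscpiekdwk'
Target: 'p'
Scanning left to right: s[0]='x', s[1]='t', s[2]='w', s[3]='s', s[4]='c', s[5]='p'
First match at index: 5


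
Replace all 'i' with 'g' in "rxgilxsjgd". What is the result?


Input string: 'rxgilxsjgd'
Operation: replace 'i' with 'g'
Positions of 'i': 3
After replacement: rxgglxsjgd


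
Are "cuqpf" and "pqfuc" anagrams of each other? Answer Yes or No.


String 1: 'cuqpf' -> sorted: 'cfpqu'
String 2: 'pqfuc' -> sorted: 'cfpqu'
Compare sorted forms: 'cfpqu' == 'cfpqu'
Anagram: Yes


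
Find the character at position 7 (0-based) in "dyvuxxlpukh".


Input string: 'dyvuxxlpukh'
Operation: get character at index 7
Index mapping: s[0]='d', s[1]='y', s[2]='v', s[3]='u', s[4]='x', s[5]='x', s[6]='l', s[7]='p'
Result: 'p'


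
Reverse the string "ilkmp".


Input string: 'ilkmp'
Operation: reverse character order
Original order: 'i' -> 'l' -> 'k' -> 'm' -> 'p'
Reversed order: 'p' -> 'm' -> 'k' -> 'l' -> 'i'
Result: pmkli
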